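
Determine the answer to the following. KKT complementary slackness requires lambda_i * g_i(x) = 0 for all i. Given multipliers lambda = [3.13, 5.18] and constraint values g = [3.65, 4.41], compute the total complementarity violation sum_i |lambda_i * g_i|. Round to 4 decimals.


KKT complementary slackness check:
lambda_1 * g_1 = 3.13 * 3.65 = 11.4245
lambda_2 * g_2 = 5.18 * 4.41 = 22.8438
Total violation = 11.4245 + 22.8438 = 34.2683


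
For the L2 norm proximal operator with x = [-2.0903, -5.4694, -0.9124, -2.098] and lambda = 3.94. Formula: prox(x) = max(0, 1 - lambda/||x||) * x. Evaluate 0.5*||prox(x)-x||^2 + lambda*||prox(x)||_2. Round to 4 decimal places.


Step 1: Compute ||x||.
||x|| = 6.2863
Step 2: Compute scaling factor.
scale = max(0, 1 - 3.94/6.2863) = 0.3732
Step 3: prox(x) = [-0.7802, -2.0414, -0.3405, -0.7831]
||prox(x)|| = 2.3463
Step 4: Proximal objective.
0.5*||prox-x||^2 = 7.7618
lambda*||prox|| = 9.2444
Total = 17.0063


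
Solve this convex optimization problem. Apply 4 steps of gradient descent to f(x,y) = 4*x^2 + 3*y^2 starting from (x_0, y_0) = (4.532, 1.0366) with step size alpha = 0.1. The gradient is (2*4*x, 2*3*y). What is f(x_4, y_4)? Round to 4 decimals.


Gradient descent on f(x,y) = 4*x^2 + 3*y^2.
Starting point: (4.532, 1.0366), alpha = 0.1
Step 1: grad_x = 2*4*4.532 = 36.256, grad_y = 2*3*1.0366 = 6.2196
  x_1 = 4.532 - 0.1*36.256 = 0.9064
  y_1 = 1.0366 - 0.1*6.2196 = 0.4146
Step 2: grad_x = 2*4*0.9064 = 7.2512, grad_y = 2*3*0.4146 = 2.4878
  x_2 = 0.9064 - 0.1*7.2512 = 0.1813
  y_2 = 0.4146 - 0.1*2.4878 = 0.1659
Step 3: grad_x = 2*4*0.1813 = 1.4502, grad_y = 2*3*0.1659 = 0.9951
  x_3 = 0.1813 - 0.1*1.4502 = 0.0363
  y_3 = 0.1659 - 0.1*0.9951 = 0.0663
Step 4: grad_x = 2*4*0.0363 = 0.29, grad_y = 2*3*0.0663 = 0.3981
  x_4 = 0.0363 - 0.1*0.29 = 0.0073
  y_4 = 0.0663 - 0.1*0.3981 = 0.0265
f(0.0073, 0.0265) = 4*0.0073^2 + 3*0.0265^2 = 0.0023


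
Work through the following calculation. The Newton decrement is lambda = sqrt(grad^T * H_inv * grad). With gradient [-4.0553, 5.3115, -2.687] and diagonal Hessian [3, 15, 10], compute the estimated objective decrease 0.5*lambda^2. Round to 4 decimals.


Step 1: H is diagonal, so H^(-1) * g = [-1.3518, 0.3541, -0.2687].
Step 2: g^T H^(-1) g = sum_i g_i^2 / H_ii
  = (-4.0553)^2/3 + (5.3115)^2/15 + (-2.687)^2/10
  = 5.4818 + 1.8808 + 0.722 = 8.0846
Step 3: Objective decrease = 0.5 * g^T H^(-1) g = 4.0423


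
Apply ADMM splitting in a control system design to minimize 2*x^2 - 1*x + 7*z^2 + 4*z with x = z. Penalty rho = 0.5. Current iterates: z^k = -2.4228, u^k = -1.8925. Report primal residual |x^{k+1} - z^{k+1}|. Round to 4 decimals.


ADMM iteration with rho = 0.5, z^k = -2.4228, u^k = -1.8925
Step 1: x-update.
Minimize 2*x^2 - 1*x + (0.5/2)*(x + 2.4228 - 1.8925)^2
FOC: (2*2 + 0.5)*x = 1 + 0.5*(-2.4228 + 1.8925)
x^{k+1} = 0.1633
Step 2: z-update.
Minimize 7*z^2 + 4*z + (0.5/2)*(0.1633 - z - 1.8925)^2
FOC: (2*7 + 0.5)*z = -4 + 0.5*(0.1633 - 1.8925)
z^{k+1} = -0.3355
Step 3: u-update.
u^{k+1} = -1.8925 + 0.1633 + 0.3355 = -1.3937
Step 4: Primal residual = |0.1633 + 0.3355| = 0.4988


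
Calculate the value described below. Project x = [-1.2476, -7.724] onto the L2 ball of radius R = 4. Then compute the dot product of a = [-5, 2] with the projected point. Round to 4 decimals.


Step 1: Compute ||x|| (intermediates to 6 decimals).
||x|| = sqrt((-1.2476)^2 + (-7.724)^2) = 7.824109
Step 2: Project.
Since ||x|| > R, scale = R/||x|| = 4/7.824109 = 0.51124, proj(x) = scale * x
proj(x) = [-0.637823, -3.948818]
Step 3: Dot product.
a^T * proj(x) = -5*(-0.637823) + 2*(-3.948818) = -4.7085


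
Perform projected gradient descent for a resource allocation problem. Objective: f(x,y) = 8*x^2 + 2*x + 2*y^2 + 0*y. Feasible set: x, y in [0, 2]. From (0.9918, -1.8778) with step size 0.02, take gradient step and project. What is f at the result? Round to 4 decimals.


Step 1: Compute gradient at (0.9918, -1.8778).
grad_x = 2*8*0.9918 + 2 = 17.8688
grad_y = 2*2*-1.8778 + 0 = -7.5112
Step 2: Gradient step.
x_raw = 0.9918 - 0.02*17.8688 = 0.6344
y_raw = -1.8778 - 0.02*-7.5112 = -1.7276
Step 3: Project onto [0, 2].
x_proj = clip(0.6344) = 0.6344
y_proj = clip(-1.7276) = 0.0
Step 4: Evaluate f.
f(0.6344, 0.0) = 4.4888


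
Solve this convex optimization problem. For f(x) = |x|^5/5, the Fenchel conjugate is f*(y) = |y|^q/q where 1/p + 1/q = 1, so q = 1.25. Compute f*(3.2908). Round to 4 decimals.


The conjugate exponent q satisfies 1/p + 1/q = 1.
p = 5, so q = 5/(5 - 1) = 1.25
|y|^q = 3.2908^1.25 = 4.4323
f*(3.2908) = 4.4323 / 1.25 = 3.5458


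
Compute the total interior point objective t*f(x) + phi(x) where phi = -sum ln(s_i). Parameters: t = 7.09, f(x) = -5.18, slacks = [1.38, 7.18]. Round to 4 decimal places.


Step 1: Compute log-barrier.
ln values: [0.3221, 1.9713]
phi = -(0.3221 + 1.9713) = -2.2934
Step 2: Compute augmented objective.
t*f(x) = 7.09*-5.18 = -36.7262
Total = -36.7262 - 2.2934 = -39.0196


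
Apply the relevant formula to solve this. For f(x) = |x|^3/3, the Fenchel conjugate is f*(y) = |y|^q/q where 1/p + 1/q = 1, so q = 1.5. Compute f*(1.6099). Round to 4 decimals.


The conjugate exponent q satisfies 1/p + 1/q = 1.
p = 3, so q = 3/(3 - 1) = 1.5
|y|^q = 1.6099^1.5 = 2.0427
f*(1.6099) = 2.0427 / 1.5 = 1.3618


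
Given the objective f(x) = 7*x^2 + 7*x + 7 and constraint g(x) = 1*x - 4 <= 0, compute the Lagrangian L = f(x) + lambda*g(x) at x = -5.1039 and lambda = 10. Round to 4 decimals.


Step 1: Evaluate f(x).
f(-5.1039) = 7*(-5.1039)^2 + 7*(-5.1039) + 7 = 153.6213
Step 2: Evaluate g(x).
g(-5.1039) = 1*-5.1039 - 4 = -9.1039
Step 3: Compute Lagrangian.
L = 153.6213 + 10*-9.1039 = 62.5823


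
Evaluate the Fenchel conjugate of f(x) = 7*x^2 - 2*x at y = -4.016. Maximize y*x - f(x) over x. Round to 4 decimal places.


f*(y) = sup_x {y*x - a*x^2 - b*x} = sup_x {(y-b)*x - a*x^2}
FOC: (y - b) - 2a*x = 0 => x* = (y - b)/(2a)
x* = (-4.016 + 2)/(2*7) = -0.144
f*(-4.016) = (y-b)^2/(4a) = (-4.016 + 2)^2/(4*7)
= 4.0643/28 = 0.1452


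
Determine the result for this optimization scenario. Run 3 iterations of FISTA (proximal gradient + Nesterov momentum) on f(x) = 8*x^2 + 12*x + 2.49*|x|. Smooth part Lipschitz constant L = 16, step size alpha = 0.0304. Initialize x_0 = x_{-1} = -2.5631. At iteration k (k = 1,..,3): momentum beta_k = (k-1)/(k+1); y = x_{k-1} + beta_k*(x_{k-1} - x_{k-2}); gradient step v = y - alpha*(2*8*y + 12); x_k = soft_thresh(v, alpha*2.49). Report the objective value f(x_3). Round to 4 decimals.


FISTA on f(x) = 8*x^2 + 12*x + 2.49*|x|
L = 16, alpha = 0.0304
Iteration 1: beta = 0.0, y = -2.5631 + 0.0*(-2.5631 + 2.5631) = -2.5631
  grad(y) = -29.0096, v = y - alpha*grad = -1.6812
  prox(v) = soft_thresh(-1.6812, 0.0757) = -1.6055
Iteration 2: beta = 0.3333, y = -1.6055 + 0.3333*(-1.6055 + 2.5631) = -1.2863
  grad(y) = -8.5811, v = y - alpha*grad = -1.0255
  prox(v) = soft_thresh(-1.0255, 0.0757) = -0.9498
Iteration 3: beta = 0.5, y = -0.9498 + 0.5*(-0.9498 + 1.6055) = -0.6219
  grad(y) = 2.05, v = y - alpha*grad = -0.6842
  prox(v) = soft_thresh(-0.6842, 0.0757) = -0.6085
f(x_3) = 8*(-0.6085)^2 + 12*(-0.6085) + 2.49*|-0.6085| = -2.8247


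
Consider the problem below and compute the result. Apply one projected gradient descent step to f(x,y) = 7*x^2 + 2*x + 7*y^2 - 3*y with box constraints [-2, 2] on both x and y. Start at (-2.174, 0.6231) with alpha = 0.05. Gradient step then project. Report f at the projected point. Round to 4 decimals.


Step 1: Compute gradient at (-2.174, 0.6231).
grad_x = 2*7*-2.174 + 2 = -28.436
grad_y = 2*7*0.6231 - 3 = 5.7234
Step 2: Gradient step.
x_raw = -2.174 - 0.05*-28.436 = -0.7522
y_raw = 0.6231 - 0.05*5.7234 = 0.3369
Step 3: Project onto [-2, 2].
x_proj = clip(-0.7522) = -0.7522
y_proj = clip(0.3369) = 0.3369
Step 4: Evaluate f.
f(-0.7522, 0.3369) = 2.2401


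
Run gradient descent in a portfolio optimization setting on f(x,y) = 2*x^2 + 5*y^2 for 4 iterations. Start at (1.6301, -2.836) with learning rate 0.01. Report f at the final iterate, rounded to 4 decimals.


Gradient descent on f(x,y) = 2*x^2 + 5*y^2.
Starting point: (1.6301, -2.836), alpha = 0.01
Step 1: grad_x = 2*2*1.6301 = 6.5204, grad_y = 2*5*-2.836 = -28.36
  x_1 = 1.6301 - 0.01*6.5204 = 1.5649
  y_1 = -2.836 - 0.01*-28.36 = -2.5524
Step 2: grad_x = 2*2*1.5649 = 6.2596, grad_y = 2*5*-2.5524 = -25.524
  x_2 = 1.5649 - 0.01*6.2596 = 1.5023
  y_2 = -2.5524 - 0.01*-25.524 = -2.2972
Step 3: grad_x = 2*2*1.5023 = 6.0092, grad_y = 2*5*-2.2972 = -22.9716
  x_3 = 1.5023 - 0.01*6.0092 = 1.4422
  y_3 = -2.2972 - 0.01*-22.9716 = -2.0674
Step 4: grad_x = 2*2*1.4422 = 5.7688, grad_y = 2*5*-2.0674 = -20.6744
  x_4 = 1.4422 - 0.01*5.7688 = 1.3845
  y_4 = -2.0674 - 0.01*-20.6744 = -1.8607
f(1.3845, -1.8607) = 2*1.3845^2 + 5*(-1.8607)^2 = 21.1448


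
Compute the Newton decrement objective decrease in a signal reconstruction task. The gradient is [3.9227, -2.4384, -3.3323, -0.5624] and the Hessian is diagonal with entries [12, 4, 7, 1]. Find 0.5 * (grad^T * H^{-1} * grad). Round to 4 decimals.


Step 1: H is diagonal, so H^(-1) * g = [0.3269, -0.6096, -0.476, -0.5624].
Step 2: g^T H^(-1) g = sum_i g_i^2 / H_ii
  = (3.9227)^2/12 + (-2.4384)^2/4 + (-3.3323)^2/7 + (-0.5624)^2/1
  = 1.2823 + 1.4864 + 1.5863 + 0.3163 = 4.6714
Step 3: Objective decrease = 0.5 * g^T H^(-1) g = 2.3357


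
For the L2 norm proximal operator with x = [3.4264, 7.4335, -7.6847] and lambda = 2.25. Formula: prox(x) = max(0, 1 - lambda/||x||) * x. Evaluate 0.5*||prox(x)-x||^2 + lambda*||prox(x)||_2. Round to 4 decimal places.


Step 1: Compute ||x||.
||x|| = 11.2273
Step 2: Compute scaling factor.
scale = max(0, 1 - 2.25/11.2273) = 0.7996
Step 3: prox(x) = [2.7397, 5.9438, -6.1446]
||prox(x)|| = 8.9773
Step 4: Proximal objective.
0.5*||prox-x||^2 = 2.5313
lambda*||prox|| = 20.1989
Total = 22.7301


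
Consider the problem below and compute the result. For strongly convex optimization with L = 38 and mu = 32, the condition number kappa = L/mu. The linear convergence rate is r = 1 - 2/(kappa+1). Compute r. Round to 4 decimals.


Step 1: Compute the condition number.
kappa = L/mu = 38/32 = 1.1875
Step 2: Compute the convergence rate.
r = 1 - 2/(kappa + 1) = 1 - 2*mu/(L + mu) = (L - mu)/(L + mu) = 6/70 = 0.0857


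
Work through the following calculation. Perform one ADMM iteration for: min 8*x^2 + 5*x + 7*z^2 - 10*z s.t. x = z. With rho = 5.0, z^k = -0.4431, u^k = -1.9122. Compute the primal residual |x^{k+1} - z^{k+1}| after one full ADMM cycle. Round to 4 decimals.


ADMM iteration with rho = 5.0, z^k = -0.4431, u^k = -1.9122
Step 1: x-update.
Minimize 8*x^2 + 5*x + (5.0/2)*(x + 0.4431 - 1.9122)^2
FOC: (2*8 + 5.0)*x = -5 + 5.0*(-0.4431 + 1.9122)
x^{k+1} = 0.1117
Step 2: z-update.
Minimize 7*z^2 - 10*z + (5.0/2)*(0.1117 - z - 1.9122)^2
FOC: (2*7 + 5.0)*z = 10 + 5.0*(0.1117 - 1.9122)
z^{k+1} = 0.0525
Step 3: u-update.
u^{k+1} = -1.9122 + 0.1117 - 0.0525 = -1.853
Step 4: Primal residual = |0.1117 - 0.0525| = 0.0592


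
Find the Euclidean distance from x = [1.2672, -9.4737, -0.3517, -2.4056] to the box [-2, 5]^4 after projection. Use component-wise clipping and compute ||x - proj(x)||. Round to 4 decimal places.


Project each component onto [-2, 5].
clip(1.2672) = 1.2672, clip(-9.4737) = -2.0, clip(-0.3517) = -0.3517, clip(-2.4056) = -2.0
Projection = [1.2672, -2.0, -0.3517, -2.0]
Squared diffs: [0.0, 55.8562, 0.0, 0.1645]
Distance = sqrt(56.0207) = 7.4847


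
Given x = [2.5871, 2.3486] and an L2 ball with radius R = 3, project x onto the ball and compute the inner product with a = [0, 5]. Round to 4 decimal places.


Step 1: Compute ||x|| (intermediates to 6 decimals).
||x|| = sqrt(2.5871^2 + 2.3486^2) = 3.494139
Step 2: Project.
Since ||x|| > R, scale = R/||x|| = 3/3.494139 = 0.858581, proj(x) = scale * x
proj(x) = [2.221235, 2.016463]
Step 3: Dot product.
a^T * proj(x) = 0*2.221235 + 5*2.016463 = 10.0823


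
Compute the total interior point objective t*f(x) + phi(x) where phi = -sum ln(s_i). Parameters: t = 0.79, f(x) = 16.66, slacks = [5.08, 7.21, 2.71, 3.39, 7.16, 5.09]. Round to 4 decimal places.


Step 1: Compute log-barrier.
ln values: [1.6253, 1.9755, 0.9969, 1.2208, 1.9685, 1.6273]
phi = -(1.6253 + 1.9755 + 0.9969 + 1.2208 + 1.9685 + 1.6273) = -9.4143
Step 2: Compute augmented objective.
t*f(x) = 0.79*16.66 = 13.1614
Total = 13.1614 - 9.4143 = 3.7471


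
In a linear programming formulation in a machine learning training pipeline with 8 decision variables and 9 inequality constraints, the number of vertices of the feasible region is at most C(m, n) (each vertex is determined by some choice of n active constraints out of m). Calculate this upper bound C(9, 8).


Each vertex corresponds to some choice of n active constraints out of m, so the number of vertices is at most C(m, n) = m! / (n!(m-n)!).
m = 9, n = 8
Numerator: 9 * 8 * 7 * 6 * 5 * 4 * 3 * 2
Denominator: 8! = 40320
C(9, 8) = 9


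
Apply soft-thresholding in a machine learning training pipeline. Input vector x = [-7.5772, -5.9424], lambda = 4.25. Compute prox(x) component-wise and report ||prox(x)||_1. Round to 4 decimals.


Soft-thresholding with lambda = 4.25:
prox(-7.5772) = sign(-7.5772)*max(|-7.5772| - 4.25, 0) = -3.3272
prox(-5.9424) = sign(-5.9424)*max(|-5.9424| - 4.25, 0) = -1.6924
prox(x) = [-3.3272, -1.6924]
||prox(x)||_1 = 3.3272 + 1.6924 = 5.0196


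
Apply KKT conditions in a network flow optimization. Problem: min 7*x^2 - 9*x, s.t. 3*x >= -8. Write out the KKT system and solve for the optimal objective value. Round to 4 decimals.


Step 1: Try lambda = 0 (constraint inactive).
Stationarity: 2*7*x - 9 = 0
x* = 9/(2*7) = 9/14 = 0.6429 (rounded; the exact value 9/14 is used below)
Check constraint: 3*0.6429 = 1.9287 >= -8 -- satisfied.
Step 2: Compute optimal value.
f(x*) = 7*(9/14)^2 - 9*(9/14) = -2.8929


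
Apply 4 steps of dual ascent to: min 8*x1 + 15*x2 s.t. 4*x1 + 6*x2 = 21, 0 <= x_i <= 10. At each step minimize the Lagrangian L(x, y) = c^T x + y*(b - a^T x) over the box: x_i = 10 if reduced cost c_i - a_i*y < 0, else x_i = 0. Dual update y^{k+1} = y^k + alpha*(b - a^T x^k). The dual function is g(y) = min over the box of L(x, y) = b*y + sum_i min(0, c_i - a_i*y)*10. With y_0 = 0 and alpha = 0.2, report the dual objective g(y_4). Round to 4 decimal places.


Dual ascent for LP: min 8*x1 + 15*x2, 4*x1 + 6*x2 = 21, 0 <= x_i <= 10
Step 1: y^k = 0.0, reduced costs: (8.0, 15.0)
  x^k = (0.0, 0.0), subgradient = b - a^T x = 21.0
  y^{k+1} = 0.0 + 0.2*21.0 = 4.2
Step 2: y^k = 4.2, reduced costs: (-8.8, -10.2)
  x^k = (10.0, 10.0), subgradient = b - a^T x = -79.0
  y^{k+1} = 4.2 + 0.2*-79.0 = -11.6
Step 3: y^k = -11.6, reduced costs: (54.4, 84.6)
  x^k = (0.0, 0.0), subgradient = b - a^T x = 21.0
  y^{k+1} = -11.6 + 0.2*21.0 = -7.4
Step 4: y^k = -7.4, reduced costs: (37.6, 59.4)
  x^k = (0.0, 0.0), subgradient = b - a^T x = 21.0
  y^{k+1} = -7.4 + 0.2*21.0 = -3.2
Dual objective at y_4 = -3.2: reduced costs (20.8, 34.2), box minimizer x = (0.0, 0.0)
g(y_4) = b*y + (c1 - a1*y)*x1 + (c2 - a2*y)*x2 = 21*(-3.2) + 20.8*0.0 + 34.2*0.0 = -67.2 + 0.0 + 0.0 = -67.2


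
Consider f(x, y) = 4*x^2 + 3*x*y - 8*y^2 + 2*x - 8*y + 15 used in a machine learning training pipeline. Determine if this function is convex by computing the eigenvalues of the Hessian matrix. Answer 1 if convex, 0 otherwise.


The Hessian of f(x,y) = 4*x^2 + 3*x*y - 8*y^2 + 2*x - 8*y + 15 is:
H = [[8, 3], [3, -16]]
Trace = 8 - 16 = -8
Determinant = 8*-16 - (3)^2 = -137
Discriminant = (-8)^2 - 4*-137 = 612.0
Eigenvalues: lambda_1 = -16.3693, lambda_2 = 8.3693
The function is not convex.

0


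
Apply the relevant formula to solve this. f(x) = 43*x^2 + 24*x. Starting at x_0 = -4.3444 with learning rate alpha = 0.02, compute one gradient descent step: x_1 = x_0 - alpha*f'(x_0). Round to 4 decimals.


We compute the gradient at x_0 and apply the update.
f'(x) = 86*x + 24
f'(-4.3444) = 86*-4.3444 + 24 = -349.6184
x_1 = -4.3444 - 0.02*-349.6184 = 2.648


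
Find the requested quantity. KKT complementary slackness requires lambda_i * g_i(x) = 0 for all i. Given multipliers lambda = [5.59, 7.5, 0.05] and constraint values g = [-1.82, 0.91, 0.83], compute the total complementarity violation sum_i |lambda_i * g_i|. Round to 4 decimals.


KKT complementary slackness check:
lambda_1 * g_1 = 5.59 * -1.82 = -10.1738
lambda_2 * g_2 = 7.5 * 0.91 = 6.825
lambda_3 * g_3 = 0.05 * 0.83 = 0.0415
Total violation = 10.1738 + 6.825 + 0.0415 = 17.0403


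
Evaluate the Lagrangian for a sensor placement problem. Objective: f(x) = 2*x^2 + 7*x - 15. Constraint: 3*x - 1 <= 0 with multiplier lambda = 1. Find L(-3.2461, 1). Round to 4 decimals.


Step 1: Evaluate f(x).
f(-3.2461) = 2*(-3.2461)^2 + 7*(-3.2461) - 15 = -16.6484
Step 2: Evaluate g(x).
g(-3.2461) = 3*-3.2461 - 1 = -10.7383
Step 3: Compute Lagrangian.
L = -16.6484 + 1*-10.7383 = -27.3867


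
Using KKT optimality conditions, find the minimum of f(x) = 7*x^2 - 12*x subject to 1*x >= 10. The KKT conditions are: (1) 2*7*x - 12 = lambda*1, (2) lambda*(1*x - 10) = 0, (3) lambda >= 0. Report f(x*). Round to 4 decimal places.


Step 1: Try lambda = 0 (constraint inactive).
x_unc = 12/(2*7) = 0.8571
Check: 1*0.8571 = 0.8571 < 10 -- violated!
Step 2: Constraint must be active: 1*x = 10
x* = 10/1 = 10.0
lambda = (2*7*10.0 - 12)/1 = 128.0
Step 3: Compute optimal value.
f(x*) = 7*10.0^2 - 12*10.0 = 580.0


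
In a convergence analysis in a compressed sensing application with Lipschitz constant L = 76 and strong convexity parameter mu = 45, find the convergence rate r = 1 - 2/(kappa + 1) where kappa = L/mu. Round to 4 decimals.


Step 1: Compute the condition number.
kappa = L/mu = 76/45 = 1.6889
Step 2: Compute the convergence rate.
r = 1 - 2/(kappa + 1) = 1 - 2*mu/(L + mu) = (L - mu)/(L + mu) = 31/121 = 0.2562


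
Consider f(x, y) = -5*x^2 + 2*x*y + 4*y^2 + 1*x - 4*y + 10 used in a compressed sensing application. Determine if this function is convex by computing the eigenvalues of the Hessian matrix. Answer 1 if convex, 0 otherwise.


The Hessian of f(x,y) = -5*x^2 + 2*x*y + 4*y^2 + 1*x - 4*y + 10 is:
H = [[-10, 2], [2, 8]]
Trace = -10 + 8 = -2
Determinant = -10*8 - (2)^2 = -84
Discriminant = (-2)^2 - 4*-84 = 340.0
Eigenvalues: lambda_1 = -10.2195, lambda_2 = 8.2195
The function is not convex.

0


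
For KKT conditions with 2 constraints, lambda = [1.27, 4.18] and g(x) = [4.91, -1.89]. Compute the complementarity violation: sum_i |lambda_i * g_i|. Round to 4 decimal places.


KKT complementary slackness check:
lambda_1 * g_1 = 1.27 * 4.91 = 6.2357
lambda_2 * g_2 = 4.18 * -1.89 = -7.9002
Total violation = 6.2357 + 7.9002 = 14.1359


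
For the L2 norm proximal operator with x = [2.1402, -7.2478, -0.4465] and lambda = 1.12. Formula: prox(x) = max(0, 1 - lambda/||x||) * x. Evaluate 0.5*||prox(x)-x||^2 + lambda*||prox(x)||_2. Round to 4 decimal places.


Step 1: Compute ||x||.
||x|| = 7.5704
Step 2: Compute scaling factor.
scale = max(0, 1 - 1.12/7.5704) = 0.8521
Step 3: prox(x) = [1.8236, -6.1755, -0.3804]
||prox(x)|| = 6.4504
Step 4: Proximal objective.
0.5*||prox-x||^2 = 0.6272
lambda*||prox|| = 7.2244
Total = 7.8516


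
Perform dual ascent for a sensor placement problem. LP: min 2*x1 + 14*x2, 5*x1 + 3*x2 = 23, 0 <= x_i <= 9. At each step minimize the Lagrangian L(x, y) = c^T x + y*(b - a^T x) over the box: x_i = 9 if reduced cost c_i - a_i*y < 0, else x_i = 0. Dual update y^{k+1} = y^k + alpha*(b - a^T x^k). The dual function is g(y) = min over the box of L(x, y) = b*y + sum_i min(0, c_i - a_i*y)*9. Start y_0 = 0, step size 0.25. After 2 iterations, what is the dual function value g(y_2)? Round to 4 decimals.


Dual ascent for LP: min 2*x1 + 14*x2, 5*x1 + 3*x2 = 23, 0 <= x_i <= 9
Step 1: y^k = 0.0, reduced costs: (2.0, 14.0)
  x^k = (0.0, 0.0), subgradient = b - a^T x = 23.0
  y^{k+1} = 0.0 + 0.25*23.0 = 5.75
Step 2: y^k = 5.75, reduced costs: (-26.75, -3.25)
  x^k = (9.0, 9.0), subgradient = b - a^T x = -49.0
  y^{k+1} = 5.75 + 0.25*-49.0 = -6.5
Dual objective at y_2 = -6.5: reduced costs (34.5, 33.5), box minimizer x = (0.0, 0.0)
g(y_2) = b*y + (c1 - a1*y)*x1 + (c2 - a2*y)*x2 = 23*(-6.5) + 34.5*0.0 + 33.5*0.0 = -149.5 + 0.0 + 0.0 = -149.5


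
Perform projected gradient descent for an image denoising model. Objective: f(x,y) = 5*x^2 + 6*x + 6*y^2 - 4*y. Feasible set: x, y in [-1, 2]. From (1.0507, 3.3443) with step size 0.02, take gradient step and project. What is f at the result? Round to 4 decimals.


Step 1: Compute gradient at (1.0507, 3.3443).
grad_x = 2*5*1.0507 + 6 = 16.507
grad_y = 2*6*3.3443 - 4 = 36.1316
Step 2: Gradient step.
x_raw = 1.0507 - 0.02*16.507 = 0.7206
y_raw = 3.3443 - 0.02*36.1316 = 2.6217
Step 3: Project onto [-1, 2].
x_proj = clip(0.7206) = 0.7206
y_proj = clip(2.6217) = 2.0
Step 4: Evaluate f.
f(0.7206, 2.0) = 22.9194


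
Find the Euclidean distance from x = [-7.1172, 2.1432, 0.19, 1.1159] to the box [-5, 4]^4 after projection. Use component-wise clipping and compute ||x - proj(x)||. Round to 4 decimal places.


Project each component onto [-5, 4].
clip(-7.1172) = -5.0, clip(2.1432) = 2.1432, clip(0.19) = 0.19, clip(1.1159) = 1.1159
Projection = [-5.0, 2.1432, 0.19, 1.1159]
Squared diffs: [4.4825, 0.0, 0.0, 0.0]
Distance = sqrt(4.4825) = 2.1172


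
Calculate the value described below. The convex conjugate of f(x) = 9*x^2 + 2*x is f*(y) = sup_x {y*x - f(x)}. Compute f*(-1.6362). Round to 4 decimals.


f*(y) = sup_x {y*x - a*x^2 - b*x} = sup_x {(y-b)*x - a*x^2}
FOC: (y - b) - 2a*x = 0 => x* = (y - b)/(2a)
x* = (-1.6362 - 2)/(2*9) = -0.202
f*(-1.6362) = (y-b)^2/(4a) = (-1.6362 - 2)^2/(4*9)
= 13.222/36 = 0.3673


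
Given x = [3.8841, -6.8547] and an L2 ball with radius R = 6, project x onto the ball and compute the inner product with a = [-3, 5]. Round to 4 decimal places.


Step 1: Compute ||x|| (intermediates to 6 decimals).
||x|| = sqrt(3.8841^2 + (-6.8547)^2) = 7.878651
Step 2: Project.
Since ||x|| > R, scale = R/||x|| = 6/7.878651 = 0.761552, proj(x) = scale * x
proj(x) = [2.957944, -5.22021]
Step 3: Dot product.
a^T * proj(x) = -3*2.957944 + 5*(-5.22021) = -34.9749


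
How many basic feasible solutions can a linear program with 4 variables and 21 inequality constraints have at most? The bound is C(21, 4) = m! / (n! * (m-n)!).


Each vertex corresponds to some choice of n active constraints out of m, so the number of vertices is at most C(m, n) = m! / (n!(m-n)!).
m = 21, n = 4
Numerator: 21 * 20 * 19 * 18
Denominator: 4! = 24
C(21, 4) = 5985


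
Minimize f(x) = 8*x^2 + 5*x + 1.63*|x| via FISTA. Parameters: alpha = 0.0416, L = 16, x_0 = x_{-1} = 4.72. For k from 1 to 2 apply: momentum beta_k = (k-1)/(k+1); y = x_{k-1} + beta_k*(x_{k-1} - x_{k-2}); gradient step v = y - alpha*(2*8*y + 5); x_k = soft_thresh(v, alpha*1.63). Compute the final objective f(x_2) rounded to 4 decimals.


FISTA on f(x) = 8*x^2 + 5*x + 1.63*|x|
L = 16, alpha = 0.0416
Iteration 1: beta = 0.0, y = 4.72 + 0.0*(4.72 - 4.72) = 4.72
  grad(y) = 80.52, v = y - alpha*grad = 1.3704
  prox(v) = soft_thresh(1.3704, 0.0678) = 1.3026
Iteration 2: beta = 0.3333, y = 1.3026 + 0.3333*(1.3026 - 4.72) = 0.1634
  grad(y) = 7.6146, v = y - alpha*grad = -0.1534
  prox(v) = soft_thresh(-0.1534, 0.0678) = -0.0855
f(x_2) = 8*(-0.0855)^2 + 5*(-0.0855) + 1.63*|-0.0855| = -0.2297


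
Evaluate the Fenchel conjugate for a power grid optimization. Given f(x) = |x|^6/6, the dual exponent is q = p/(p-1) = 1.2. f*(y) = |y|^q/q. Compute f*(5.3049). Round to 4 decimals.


The conjugate exponent q satisfies 1/p + 1/q = 1.
p = 6, so q = 6/(6 - 1) = 1.2
|y|^q = 5.3049^1.2 = 7.4065
f*(5.3049) = 7.4065 / 1.2 = 6.1721


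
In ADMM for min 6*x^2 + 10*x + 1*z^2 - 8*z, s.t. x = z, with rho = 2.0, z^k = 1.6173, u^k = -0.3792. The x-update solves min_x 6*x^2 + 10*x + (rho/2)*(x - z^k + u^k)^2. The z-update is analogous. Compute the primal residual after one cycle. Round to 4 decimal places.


ADMM iteration with rho = 2.0, z^k = 1.6173, u^k = -0.3792
Step 1: x-update.
Minimize 6*x^2 + 10*x + (2.0/2)*(x - 1.6173 - 0.3792)^2
FOC: (2*6 + 2.0)*x = -10 + 2.0*(1.6173 + 0.3792)
x^{k+1} = -0.4291
Step 2: z-update.
Minimize 1*z^2 - 8*z + (2.0/2)*(-0.4291 - z - 0.3792)^2
FOC: (2*1 + 2.0)*z = 8 + 2.0*(-0.4291 - 0.3792)
z^{k+1} = 1.5959
Step 3: u-update.
u^{k+1} = -0.3792 - 0.4291 - 1.5959 = -2.4041
Step 4: Primal residual = |-0.4291 - 1.5959| = 2.0249


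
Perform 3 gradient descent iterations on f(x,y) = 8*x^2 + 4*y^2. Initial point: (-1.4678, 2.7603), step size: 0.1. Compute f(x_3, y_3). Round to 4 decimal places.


Gradient descent on f(x,y) = 8*x^2 + 4*y^2.
Starting point: (-1.4678, 2.7603), alpha = 0.1
Step 1: grad_x = 2*8*-1.4678 = -23.4848, grad_y = 2*4*2.7603 = 22.0824
  x_1 = -1.4678 - 0.1*-23.4848 = 0.8807
  y_1 = 2.7603 - 0.1*22.0824 = 0.5521
Step 2: grad_x = 2*8*0.8807 = 14.0909, grad_y = 2*4*0.5521 = 4.4165
  x_2 = 0.8807 - 0.1*14.0909 = -0.5284
  y_2 = 0.5521 - 0.1*4.4165 = 0.1104
Step 3: grad_x = 2*8*-0.5284 = -8.4545, grad_y = 2*4*0.1104 = 0.8833
  x_3 = -0.5284 - 0.1*-8.4545 = 0.317
  y_3 = 0.1104 - 0.1*0.8833 = 0.0221
f(0.317, 0.0221) = 8*0.317^2 + 4*0.0221^2 = 0.8061


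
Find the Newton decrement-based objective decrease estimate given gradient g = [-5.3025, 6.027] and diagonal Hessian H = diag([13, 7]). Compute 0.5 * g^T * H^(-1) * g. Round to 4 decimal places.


Step 1: H is diagonal, so H^(-1) * g = [-0.4079, 0.861].
Step 2: g^T H^(-1) g = sum_i g_i^2 / H_ii
  = (-5.3025)^2/13 + (6.027)^2/7
  = 2.1628 + 5.1892 = 7.3521
Step 3: Objective decrease = 0.5 * g^T H^(-1) g = 3.676


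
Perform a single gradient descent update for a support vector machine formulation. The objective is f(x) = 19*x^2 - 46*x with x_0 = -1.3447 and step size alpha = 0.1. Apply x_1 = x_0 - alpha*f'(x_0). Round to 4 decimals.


We compute the gradient at x_0 and apply the update.
f'(x) = 38*x - 46
f'(-1.3447) = 38*-1.3447 - 46 = -97.0986
x_1 = -1.3447 - 0.1*-97.0986 = 8.3652


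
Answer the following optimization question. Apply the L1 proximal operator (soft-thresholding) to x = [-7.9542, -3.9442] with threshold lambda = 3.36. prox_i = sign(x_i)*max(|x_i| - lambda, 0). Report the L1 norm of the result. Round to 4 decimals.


Soft-thresholding with lambda = 3.36:
prox(-7.9542) = sign(-7.9542)*max(|-7.9542| - 3.36, 0) = -4.5942
prox(-3.9442) = sign(-3.9442)*max(|-3.9442| - 3.36, 0) = -0.5842
prox(x) = [-4.5942, -0.5842]
||prox(x)||_1 = 4.5942 + 0.5842 = 5.1784


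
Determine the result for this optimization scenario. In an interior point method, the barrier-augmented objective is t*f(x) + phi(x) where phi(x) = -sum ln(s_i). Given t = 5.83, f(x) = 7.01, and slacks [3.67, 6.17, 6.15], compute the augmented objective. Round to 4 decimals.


Step 1: Compute log-barrier.
ln values: [1.3002, 1.8197, 1.8165]
phi = -(1.3002 + 1.8197 + 1.8165) = -4.9363
Step 2: Compute augmented objective.
t*f(x) = 5.83*7.01 = 40.8683
Total = 40.8683 - 4.9363 = 35.932


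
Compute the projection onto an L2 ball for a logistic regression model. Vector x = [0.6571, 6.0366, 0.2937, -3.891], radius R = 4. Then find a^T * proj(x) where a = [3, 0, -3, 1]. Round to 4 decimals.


Step 1: Compute ||x|| (intermediates to 6 decimals).
||x|| = sqrt(0.6571^2 + 6.0366^2 + 0.2937^2 + (-3.891)^2) = 7.217926
Step 2: Project.
Since ||x|| > R, scale = R/||x|| = 4/7.217926 = 0.554176, proj(x) = scale * x
proj(x) = [0.364149, 3.345339, 0.162761, -2.156299]
Step 3: Dot product.
a^T * proj(x) = 3*0.364149 + 0*3.345339 - 3*0.162761 + 1*(-2.156299) = -1.5521


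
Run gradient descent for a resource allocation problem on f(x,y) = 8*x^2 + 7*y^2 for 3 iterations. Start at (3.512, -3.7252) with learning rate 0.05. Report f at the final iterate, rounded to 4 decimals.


Gradient descent on f(x,y) = 8*x^2 + 7*y^2.
Starting point: (3.512, -3.7252), alpha = 0.05
Step 1: grad_x = 2*8*3.512 = 56.192, grad_y = 2*7*-3.7252 = -52.1528
  x_1 = 3.512 - 0.05*56.192 = 0.7024
  y_1 = -3.7252 - 0.05*-52.1528 = -1.1176
Step 2: grad_x = 2*8*0.7024 = 11.2384, grad_y = 2*7*-1.1176 = -15.6458
  x_2 = 0.7024 - 0.05*11.2384 = 0.1405
  y_2 = -1.1176 - 0.05*-15.6458 = -0.3353
Step 3: grad_x = 2*8*0.1405 = 2.2477, grad_y = 2*7*-0.3353 = -4.6938
  x_3 = 0.1405 - 0.05*2.2477 = 0.0281
  y_3 = -0.3353 - 0.05*-4.6938 = -0.1006
f(0.0281, -0.1006) = 8*0.0281^2 + 7*(-0.1006)^2 = 0.0771


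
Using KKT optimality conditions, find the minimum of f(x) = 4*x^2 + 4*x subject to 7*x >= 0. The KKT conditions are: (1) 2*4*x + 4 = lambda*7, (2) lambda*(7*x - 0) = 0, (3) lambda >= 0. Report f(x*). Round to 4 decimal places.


Step 1: Try lambda = 0 (constraint inactive).
x_unc = -4/(2*4) = -0.5
Check: 7*-0.5 = -3.5 < 0 -- violated!
Step 2: Constraint must be active: 7*x = 0
x* = 0/7 = 0.0
lambda = (2*4*0.0 + 4)/7 = 0.5714
Step 3: Compute optimal value.
f(x*) = 4*0.0^2 + 4*0.0 = 0.0


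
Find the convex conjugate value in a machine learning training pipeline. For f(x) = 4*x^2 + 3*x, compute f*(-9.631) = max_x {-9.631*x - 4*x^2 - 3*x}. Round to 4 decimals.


f*(y) = sup_x {y*x - a*x^2 - b*x} = sup_x {(y-b)*x - a*x^2}
FOC: (y - b) - 2a*x = 0 => x* = (y - b)/(2a)
x* = (-9.631 - 3)/(2*4) = -1.5789
f*(-9.631) = (y-b)^2/(4a) = (-9.631 - 3)^2/(4*4)
= 159.5422/16 = 9.9714


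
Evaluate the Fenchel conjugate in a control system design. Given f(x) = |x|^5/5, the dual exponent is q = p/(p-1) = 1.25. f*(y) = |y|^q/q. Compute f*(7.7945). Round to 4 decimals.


The conjugate exponent q satisfies 1/p + 1/q = 1.
p = 5, so q = 5/(5 - 1) = 1.25
|y|^q = 7.7945^1.25 = 13.0237
f*(7.7945) = 13.0237 / 1.25 = 10.419


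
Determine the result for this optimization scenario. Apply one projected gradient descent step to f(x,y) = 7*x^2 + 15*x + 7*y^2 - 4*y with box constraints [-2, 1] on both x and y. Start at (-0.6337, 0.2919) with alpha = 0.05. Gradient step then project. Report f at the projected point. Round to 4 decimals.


Step 1: Compute gradient at (-0.6337, 0.2919).
grad_x = 2*7*-0.6337 + 15 = 6.1282
grad_y = 2*7*0.2919 - 4 = 0.0866
Step 2: Gradient step.
x_raw = -0.6337 - 0.05*6.1282 = -0.9401
y_raw = 0.2919 - 0.05*0.0866 = 0.2876
Step 3: Project onto [-2, 1].
x_proj = clip(-0.9401) = -0.9401
y_proj = clip(0.2876) = 0.2876
Step 4: Evaluate f.
f(-0.9401, 0.2876) = -8.4864


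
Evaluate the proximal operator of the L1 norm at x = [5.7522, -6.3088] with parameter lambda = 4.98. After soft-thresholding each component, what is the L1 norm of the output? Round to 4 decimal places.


Soft-thresholding with lambda = 4.98:
prox(5.7522) = sign(5.7522)*max(|5.7522| - 4.98, 0) = 0.7722
prox(-6.3088) = sign(-6.3088)*max(|-6.3088| - 4.98, 0) = -1.3288
prox(x) = [0.7722, -1.3288]
||prox(x)||_1 = 0.7722 + 1.3288 = 2.101


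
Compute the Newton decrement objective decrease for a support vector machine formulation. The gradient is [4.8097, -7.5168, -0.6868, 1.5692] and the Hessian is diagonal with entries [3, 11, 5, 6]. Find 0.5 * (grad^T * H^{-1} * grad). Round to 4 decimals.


Step 1: H is diagonal, so H^(-1) * g = [1.6032, -0.6833, -0.1374, 0.2615].
Step 2: g^T H^(-1) g = sum_i g_i^2 / H_ii
  = (4.8097)^2/3 + (-7.5168)^2/11 + (-0.6868)^2/5 + (1.5692)^2/6
  = 7.7111 + 5.1366 + 0.0943 + 0.4104 = 13.3524
Step 3: Objective decrease = 0.5 * g^T H^(-1) g = 6.6762


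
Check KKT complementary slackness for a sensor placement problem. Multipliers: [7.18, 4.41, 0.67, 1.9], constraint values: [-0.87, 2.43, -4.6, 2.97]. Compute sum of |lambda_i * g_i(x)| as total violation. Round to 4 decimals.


KKT complementary slackness check:
lambda_1 * g_1 = 7.18 * -0.87 = -6.2466
lambda_2 * g_2 = 4.41 * 2.43 = 10.7163
lambda_3 * g_3 = 0.67 * -4.6 = -3.082
lambda_4 * g_4 = 1.9 * 2.97 = 5.643
Total violation = 6.2466 + 10.7163 + 3.082 + 5.643 = 25.6879


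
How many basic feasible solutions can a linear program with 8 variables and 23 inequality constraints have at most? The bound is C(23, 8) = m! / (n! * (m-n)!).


Each vertex corresponds to some choice of n active constraints out of m, so the number of vertices is at most C(m, n) = m! / (n!(m-n)!).
m = 23, n = 8
Numerator: 23 * 22 * 21 * 20 * 19 * 18 * 17 * 16
Denominator: 8! = 40320
C(23, 8) = 490314


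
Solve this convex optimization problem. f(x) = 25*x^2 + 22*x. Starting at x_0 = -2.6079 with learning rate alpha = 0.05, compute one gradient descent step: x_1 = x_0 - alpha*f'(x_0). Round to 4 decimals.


We compute the gradient at x_0 and apply the update.
f'(x) = 50*x + 22
f'(-2.6079) = 50*-2.6079 + 22 = -108.395
x_1 = -2.6079 - 0.05*-108.395 = 2.8119


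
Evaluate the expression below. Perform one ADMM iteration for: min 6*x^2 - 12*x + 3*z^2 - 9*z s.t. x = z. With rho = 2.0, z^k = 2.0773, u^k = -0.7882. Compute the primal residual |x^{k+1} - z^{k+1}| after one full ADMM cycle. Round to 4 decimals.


ADMM iteration with rho = 2.0, z^k = 2.0773, u^k = -0.7882
Step 1: x-update.
Minimize 6*x^2 - 12*x + (2.0/2)*(x - 2.0773 - 0.7882)^2
FOC: (2*6 + 2.0)*x = 12 + 2.0*(2.0773 + 0.7882)
x^{k+1} = 1.2665
Step 2: z-update.
Minimize 3*z^2 - 9*z + (2.0/2)*(1.2665 - z - 0.7882)^2
FOC: (2*3 + 2.0)*z = 9 + 2.0*(1.2665 - 0.7882)
z^{k+1} = 1.2446
Step 3: u-update.
u^{k+1} = -0.7882 + 1.2665 - 1.2446 = -0.7663
Step 4: Primal residual = |1.2665 - 1.2446| = 0.0219


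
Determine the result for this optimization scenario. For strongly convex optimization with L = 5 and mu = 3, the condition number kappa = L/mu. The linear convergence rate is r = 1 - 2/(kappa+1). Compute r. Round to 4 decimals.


Step 1: Compute the condition number.
kappa = L/mu = 5/3 = 1.6667
Step 2: Compute the convergence rate.
r = 1 - 2/(kappa + 1) = 1 - 2*mu/(L + mu) = (L - mu)/(L + mu) = 2/8 = 0.25


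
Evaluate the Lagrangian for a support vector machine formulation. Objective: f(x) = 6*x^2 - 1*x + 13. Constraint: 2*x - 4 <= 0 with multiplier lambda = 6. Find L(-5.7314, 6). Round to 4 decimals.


Step 1: Evaluate f(x).
f(-5.7314) = 6*(-5.7314)^2 - 1*(-5.7314) + 13 = 215.8251
Step 2: Evaluate g(x).
g(-5.7314) = 2*-5.7314 - 4 = -15.4628
Step 3: Compute Lagrangian.
L = 215.8251 + 6*-15.4628 = 123.0483


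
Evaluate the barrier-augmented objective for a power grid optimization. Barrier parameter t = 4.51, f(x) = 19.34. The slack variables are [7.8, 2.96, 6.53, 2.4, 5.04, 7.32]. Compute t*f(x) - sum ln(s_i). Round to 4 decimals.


Step 1: Compute log-barrier.
ln values: [2.0541, 1.0852, 1.8764, 0.8755, 1.6174, 1.9906]
phi = -(2.0541 + 1.0852 + 1.8764 + 0.8755 + 1.6174 + 1.9906) = -9.4992
Step 2: Compute augmented objective.
t*f(x) = 4.51*19.34 = 87.2234
Total = 87.2234 - 9.4992 = 77.7242


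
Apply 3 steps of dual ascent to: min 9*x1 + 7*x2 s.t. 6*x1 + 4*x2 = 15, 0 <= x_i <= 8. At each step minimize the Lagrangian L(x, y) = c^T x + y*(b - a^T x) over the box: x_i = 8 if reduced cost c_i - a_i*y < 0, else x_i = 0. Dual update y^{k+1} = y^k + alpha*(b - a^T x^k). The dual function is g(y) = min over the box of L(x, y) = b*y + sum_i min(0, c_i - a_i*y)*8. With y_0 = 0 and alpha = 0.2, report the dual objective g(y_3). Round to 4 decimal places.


Dual ascent for LP: min 9*x1 + 7*x2, 6*x1 + 4*x2 = 15, 0 <= x_i <= 8
Step 1: y^k = 0.0, reduced costs: (9.0, 7.0)
  x^k = (0.0, 0.0), subgradient = b - a^T x = 15.0
  y^{k+1} = 0.0 + 0.2*15.0 = 3.0
Step 2: y^k = 3.0, reduced costs: (-9.0, -5.0)
  x^k = (8.0, 8.0), subgradient = b - a^T x = -65.0
  y^{k+1} = 3.0 + 0.2*-65.0 = -10.0
Step 3: y^k = -10.0, reduced costs: (69.0, 47.0)
  x^k = (0.0, 0.0), subgradient = b - a^T x = 15.0
  y^{k+1} = -10.0 + 0.2*15.0 = -7.0
Dual objective at y_3 = -7.0: reduced costs (51.0, 35.0), box minimizer x = (0.0, 0.0)
g(y_3) = b*y + (c1 - a1*y)*x1 + (c2 - a2*y)*x2 = 15*(-7.0) + 51.0*0.0 + 35.0*0.0 = -105.0 + 0.0 + 0.0 = -105.0


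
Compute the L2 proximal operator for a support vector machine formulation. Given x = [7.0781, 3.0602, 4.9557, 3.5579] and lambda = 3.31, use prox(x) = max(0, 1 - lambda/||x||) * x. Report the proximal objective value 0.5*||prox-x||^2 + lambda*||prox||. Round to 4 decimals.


Step 1: Compute ||x||.
||x|| = 9.8327
Step 2: Compute scaling factor.
scale = max(0, 1 - 3.31/9.8327) = 0.6634
Step 3: prox(x) = [4.6954, 2.03, 3.2875, 2.3602]
||prox(x)|| = 6.5227
Step 4: Proximal objective.
0.5*||prox-x||^2 = 5.4781
lambda*||prox|| = 21.5901
Total = 27.0682


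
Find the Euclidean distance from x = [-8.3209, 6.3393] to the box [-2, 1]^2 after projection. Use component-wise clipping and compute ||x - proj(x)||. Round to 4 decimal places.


Project each component onto [-2, 1].
clip(-8.3209) = -2.0, clip(6.3393) = 1.0
Projection = [-2.0, 1.0]
Squared diffs: [39.9538, 28.5081]
Distance = sqrt(68.4619) = 8.2742


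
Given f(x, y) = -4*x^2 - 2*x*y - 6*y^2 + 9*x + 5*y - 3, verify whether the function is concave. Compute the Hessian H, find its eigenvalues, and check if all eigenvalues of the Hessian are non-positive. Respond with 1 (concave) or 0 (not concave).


The Hessian of f(x,y) = -4*x^2 - 2*x*y - 6*y^2 + 9*x + 5*y - 3 is:
H = [[-8, -2], [-2, -12]]
Trace = -8 - 12 = -20
Determinant = -8*-12 - (-2)^2 = 92
Discriminant = (-20)^2 - 4*92 = 32.0
Eigenvalues: lambda_1 = -12.8284, lambda_2 = -7.1716
The function is concave.

1


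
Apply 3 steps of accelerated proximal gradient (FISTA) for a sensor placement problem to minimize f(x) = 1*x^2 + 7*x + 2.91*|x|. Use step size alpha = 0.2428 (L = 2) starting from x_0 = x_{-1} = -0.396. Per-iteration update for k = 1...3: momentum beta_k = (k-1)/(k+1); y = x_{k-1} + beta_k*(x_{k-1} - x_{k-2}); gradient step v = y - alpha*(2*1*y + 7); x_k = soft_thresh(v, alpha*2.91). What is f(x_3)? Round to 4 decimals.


FISTA on f(x) = 1*x^2 + 7*x + 2.91*|x|
L = 2, alpha = 0.2428
Iteration 1: beta = 0.0, y = -0.396 + 0.0*(-0.396 + 0.396) = -0.396
  grad(y) = 6.208, v = y - alpha*grad = -1.9033
  prox(v) = soft_thresh(-1.9033, 0.7065) = -1.1968
Iteration 2: beta = 0.3333, y = -1.1968 + 0.3333*(-1.1968 + 0.396) = -1.4637
  grad(y) = 4.0727, v = y - alpha*grad = -2.4525
  prox(v) = soft_thresh(-2.4525, 0.7065) = -1.746
Iteration 3: beta = 0.5, y = -1.746 + 0.5*(-1.746 + 1.1968) = -2.0206
  grad(y) = 2.9589, v = y - alpha*grad = -2.739
  prox(v) = soft_thresh(-2.739, 0.7065) = -2.0324
f(x_3) = 1*(-2.0324)^2 + 7*(-2.0324) + 2.91*|-2.0324| = -4.1819


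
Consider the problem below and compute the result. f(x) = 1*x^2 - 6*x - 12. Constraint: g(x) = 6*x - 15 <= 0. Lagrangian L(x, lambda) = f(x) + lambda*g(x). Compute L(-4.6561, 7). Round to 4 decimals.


Step 1: Evaluate f(x).
f(-4.6561) = 1*(-4.6561)^2 - 6*(-4.6561) - 12 = 37.6159
Step 2: Evaluate g(x).
g(-4.6561) = 6*-4.6561 - 15 = -42.9366
Step 3: Compute Lagrangian.
L = 37.6159 + 7*-42.9366 = -262.9403


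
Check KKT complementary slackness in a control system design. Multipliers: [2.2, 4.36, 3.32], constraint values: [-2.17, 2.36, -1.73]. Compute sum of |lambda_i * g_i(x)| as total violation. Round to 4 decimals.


KKT complementary slackness check:
lambda_1 * g_1 = 2.2 * -2.17 = -4.774
lambda_2 * g_2 = 4.36 * 2.36 = 10.2896
lambda_3 * g_3 = 3.32 * -1.73 = -5.7436
Total violation = 4.774 + 10.2896 + 5.7436 = 20.8072


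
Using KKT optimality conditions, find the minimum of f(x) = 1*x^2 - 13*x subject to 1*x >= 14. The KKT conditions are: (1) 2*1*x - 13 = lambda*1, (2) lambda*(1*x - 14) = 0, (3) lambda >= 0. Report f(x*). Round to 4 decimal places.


Step 1: Try lambda = 0 (constraint inactive).
x_unc = 13/(2*1) = 6.5
Check: 1*6.5 = 6.5 < 14 -- violated!
Step 2: Constraint must be active: 1*x = 14
x* = 14/1 = 14.0
lambda = (2*1*14.0 - 13)/1 = 15.0
Step 3: Compute optimal value.
f(x*) = 1*14.0^2 - 13*14.0 = 14.0


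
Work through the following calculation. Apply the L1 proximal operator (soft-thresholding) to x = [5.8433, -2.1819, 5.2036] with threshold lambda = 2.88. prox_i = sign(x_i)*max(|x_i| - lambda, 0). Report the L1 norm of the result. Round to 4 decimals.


Soft-thresholding with lambda = 2.88:
prox(5.8433) = sign(5.8433)*max(|5.8433| - 2.88, 0) = 2.9633
prox(-2.1819) = sign(-2.1819)*max(|-2.1819| - 2.88, 0) = 0.0
prox(5.2036) = sign(5.2036)*max(|5.2036| - 2.88, 0) = 2.3236
prox(x) = [2.9633, 0.0, 2.3236]
||prox(x)||_1 = 2.9633 + 0.0 + 2.3236 = 5.2869


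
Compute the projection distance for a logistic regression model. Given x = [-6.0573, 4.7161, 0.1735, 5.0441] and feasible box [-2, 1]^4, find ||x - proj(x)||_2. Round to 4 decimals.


Project each component onto [-2, 1].
clip(-6.0573) = -2.0, clip(4.7161) = 1.0, clip(0.1735) = 0.1735, clip(5.0441) = 1.0
Projection = [-2.0, 1.0, 0.1735, 1.0]
Squared diffs: [16.4617, 13.8094, 0.0, 16.3547]
Distance = sqrt(46.6258) = 6.8283
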